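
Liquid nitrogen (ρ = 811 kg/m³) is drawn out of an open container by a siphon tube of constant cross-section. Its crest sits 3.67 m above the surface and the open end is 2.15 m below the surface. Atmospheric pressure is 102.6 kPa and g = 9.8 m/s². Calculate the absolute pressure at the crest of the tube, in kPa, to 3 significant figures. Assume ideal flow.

P_top ≈ 56.3 kPa

From the surface to the outlet (both open to atmosphere, surface at rest): v = √(2g·h_out) = √(2·9.8·2.15) = 6.49 m/s.
The bore is uniform, so the speed at the crest is the same v. Bernoulli surface→crest: P_atm = P_top + ½ρv² + ρg·h_top.
P_top = 102600 − ½·811·6.49² − 811·9.8·3.67 = 56300 Pa.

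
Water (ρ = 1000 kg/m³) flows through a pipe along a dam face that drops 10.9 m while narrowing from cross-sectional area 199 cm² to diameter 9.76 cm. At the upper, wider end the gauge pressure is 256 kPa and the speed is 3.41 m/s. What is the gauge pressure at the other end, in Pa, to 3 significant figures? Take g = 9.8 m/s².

327000 Pa

Mass conservation (A₁v₁ = A₂v₂) gives v₂ = 3.41 × 199/74.8 = 9.07 m/s.
Applying Bernoulli between the two ends and solving for P₂: P₂ = P₁ + ½ρ(v₁² − v₂²) − ρgΔh.
P₂ = 256000 + ½·1000·(3.41² − 9.07²) − 1000·9.8·(−10.9) = 256000 + (-35300) − (-107000) = 327000 Pa.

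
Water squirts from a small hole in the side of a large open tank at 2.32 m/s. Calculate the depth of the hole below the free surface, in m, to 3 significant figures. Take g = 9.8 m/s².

Torricelli: v = √(2gh), so h = v²/(2g).
h = 2.32²/(2·9.8) = 5.38/19.60 = 0.275 m.

h ≈ 0.275 m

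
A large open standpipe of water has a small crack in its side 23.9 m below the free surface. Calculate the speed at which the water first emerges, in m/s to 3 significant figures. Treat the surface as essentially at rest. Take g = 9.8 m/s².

Torricelli's result v = √(2gh) gives v = √(2·9.8·23.9) = 21.6 m/s.

v = 21.6 m/s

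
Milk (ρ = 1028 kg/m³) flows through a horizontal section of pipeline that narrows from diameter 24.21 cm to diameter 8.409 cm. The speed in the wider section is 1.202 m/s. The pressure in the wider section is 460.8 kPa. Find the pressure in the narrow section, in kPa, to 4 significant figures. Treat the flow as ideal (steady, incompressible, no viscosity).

Mass conservation (A₁v₁ = A₂v₂) gives v₂ = 1.202 × 460.3/55.54 = 9.963 m/s.
Along the horizontal streamline, P + ½ρv² is constant.
P₂ = P₁ − ½ρ(v₂² − v₁²) = 460800 − ½·1028·(9.963² − 1.202²) = 460800 − 50280 = 410500 Pa.

P₂ = 410.5 kPa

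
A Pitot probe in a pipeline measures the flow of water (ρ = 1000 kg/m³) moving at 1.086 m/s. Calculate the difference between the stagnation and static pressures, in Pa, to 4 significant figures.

589.7 Pa

Bernoulli between the free stream and the stagnation point: ½ρv² = P_stag − P_static.
ΔP = ½·1000·1.086² = 589.7 Pa.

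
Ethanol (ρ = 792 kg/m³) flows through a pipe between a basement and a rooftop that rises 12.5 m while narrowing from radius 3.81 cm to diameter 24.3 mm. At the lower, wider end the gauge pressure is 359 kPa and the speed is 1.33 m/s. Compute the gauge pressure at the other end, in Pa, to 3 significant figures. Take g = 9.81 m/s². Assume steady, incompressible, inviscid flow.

Continuity gives A₁v₁ = A₂v₂, so v₂ = (45.6 cm²)/(4.64 cm²) × 1.33 m/s = 13.1 m/s.
Energy conservation along the streamline gives P₂ = P₁ − ½ρ(v₂² − v₁²) − ρg(h₂ − h₁).
P₂ = 359000 + ½·792·(1.33² − 13.1²) − 792·9.81·(+12.5) = 359000 + (-67000) − (97100) = 195000 Pa.

P₂ = 195000 Pa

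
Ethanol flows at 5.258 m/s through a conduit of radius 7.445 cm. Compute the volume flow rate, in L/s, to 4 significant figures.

Q = 91.56 L/s

Q = A·v = 0.01741 m² × 5.258 m/s = 0.09156 m³/s.
Converting: 0.09156 m³/s × 1000 = 91.56 L/s.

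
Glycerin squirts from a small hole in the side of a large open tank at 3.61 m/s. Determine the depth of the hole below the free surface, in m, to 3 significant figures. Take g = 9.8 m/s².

Inverting v = √(2gh) gives h = v² / 2g.
h = 3.61²/(2·9.8) = 13.0/19.60 = 0.665 m.

h ≈ 0.665 m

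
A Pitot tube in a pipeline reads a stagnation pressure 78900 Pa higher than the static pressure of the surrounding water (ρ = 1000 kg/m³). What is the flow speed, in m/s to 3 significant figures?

v ≈ 12.6 m/s

The dynamic pressure equals the rise in static pressure at the stagnation point: ΔP = ½ρv².
v = √(2ΔP/ρ) = √(2·78900/1000) = 12.6 m/s.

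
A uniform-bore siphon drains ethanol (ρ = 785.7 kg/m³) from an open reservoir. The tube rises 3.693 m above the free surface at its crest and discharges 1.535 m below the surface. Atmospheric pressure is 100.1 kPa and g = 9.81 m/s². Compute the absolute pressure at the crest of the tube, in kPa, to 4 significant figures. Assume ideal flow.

P_top ≈ 59.80 kPa

Bernoulli surface→outlet gives ½v² = g·h_out, so v = √(2·9.81·1.535) = 5.488 m/s.
With constant cross-section the crest speed equals v; applying Bernoulli from the surface up to the crest, P_top = P_atm − ½ρv² − ρg·h_top.
P_top = 100100 − ½·785.7·5.488² − 785.7·9.81·3.693 = 59800 Pa.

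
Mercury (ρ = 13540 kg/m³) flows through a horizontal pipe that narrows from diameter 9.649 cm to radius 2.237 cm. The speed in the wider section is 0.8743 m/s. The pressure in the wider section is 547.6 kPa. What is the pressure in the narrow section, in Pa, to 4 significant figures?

P₂ = 440800 Pa

The volume flow rate is constant, so v₂ = (A₁/A₂)v₁ = (73.12/15.72)·0.8743 = 4.067 m/s.
Along the horizontal streamline, P + ½ρv² is constant.
P₂ = P₁ − ½ρ(v₂² − v₁²) = 547600 − ½·13540·(4.067² − 0.8743²) = 547600 − 106800 = 440800 Pa.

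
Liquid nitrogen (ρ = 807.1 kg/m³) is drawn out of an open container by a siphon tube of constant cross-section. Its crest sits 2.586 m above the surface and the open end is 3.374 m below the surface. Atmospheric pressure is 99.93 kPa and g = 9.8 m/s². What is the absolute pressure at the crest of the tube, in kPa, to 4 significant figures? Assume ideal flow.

From the surface to the outlet (both open to atmosphere, surface at rest): v = √(2g·h_out) = √(2·9.8·3.374) = 8.132 m/s.
The bore is uniform, so the speed at the crest is the same v. Bernoulli surface→crest: P_atm = P_top + ½ρv² + ρg·h_top.
P_top = 99930 − ½·807.1·8.132² − 807.1·9.8·2.586 = 52790 Pa.

P_top = 52.79 kPa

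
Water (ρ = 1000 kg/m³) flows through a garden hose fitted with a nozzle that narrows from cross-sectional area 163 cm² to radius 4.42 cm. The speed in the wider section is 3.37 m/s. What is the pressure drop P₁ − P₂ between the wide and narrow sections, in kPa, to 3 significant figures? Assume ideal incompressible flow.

Mass conservation (A₁v₁ = A₂v₂) gives v₂ = 3.37 × 163/61.4 = 8.95 m/s.
Bernoulli (h₁ = h₂): P₁ − P₂ = ½ρ(v₂² − v₁²).
P₁ − P₂ = ½·1000·(8.95² − 3.37²) = ½·1000·68.7 = 34400 Pa.

ΔP ≈ 34.4 kPa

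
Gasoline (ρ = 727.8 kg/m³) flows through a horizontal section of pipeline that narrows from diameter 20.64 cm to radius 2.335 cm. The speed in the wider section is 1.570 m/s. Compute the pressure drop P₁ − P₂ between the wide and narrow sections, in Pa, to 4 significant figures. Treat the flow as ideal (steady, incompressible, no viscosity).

The volume flow rate is constant, so v₂ = (A₁/A₂)v₁ = (334.6/17.13)·1.570 = 30.67 m/s.
The pipe is horizontal, so Bernoulli reduces to P₁ + ½ρv₁² = P₂ + ½ρv₂².
P₁ − P₂ = ½·727.8·(30.67² − 1.570²) = ½·727.8·938.1 = 341400 Pa.

ΔP ≈ 341400 Pa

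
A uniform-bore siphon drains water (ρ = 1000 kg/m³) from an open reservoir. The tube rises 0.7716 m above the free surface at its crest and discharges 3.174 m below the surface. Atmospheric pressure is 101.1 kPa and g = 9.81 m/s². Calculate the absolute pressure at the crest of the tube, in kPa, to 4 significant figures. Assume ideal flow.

Bernoulli surface→outlet gives ½v² = g·h_out, so v = √(2·9.81·3.174) = 7.891 m/s.
Continuity keeps v the same throughout the tube; from surface to crest, P_atm + 0 = P_top + ½ρv² + ρg·h_top.
P_top = 101100 − ½·1000·7.891² − 1000·9.81·0.7716 = 62390 Pa.

P_top = 62.39 kPa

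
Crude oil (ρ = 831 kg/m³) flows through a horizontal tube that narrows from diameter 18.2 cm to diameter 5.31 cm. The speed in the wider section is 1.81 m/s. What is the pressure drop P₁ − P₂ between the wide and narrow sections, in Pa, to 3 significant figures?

ΔP ≈ 186000 Pa

Mass conservation (A₁v₁ = A₂v₂) gives v₂ = 1.81 × 260/22.1 = 21.3 m/s.
The pipe is horizontal, so Bernoulli reduces to P₁ + ½ρv₁² = P₂ + ½ρv₂².
P₁ − P₂ = ½·831·(21.3² − 1.81²) = ½·831·449 = 186000 Pa.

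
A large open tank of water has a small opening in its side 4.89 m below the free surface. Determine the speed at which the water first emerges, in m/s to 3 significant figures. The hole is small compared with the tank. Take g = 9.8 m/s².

With the surface at rest and both surface and jet at atmospheric pressure, Bernoulli gives ρg h = ½ρv², so v = √(2gh) = √(2·9.8·4.89) = 9.79 m/s.

v = 9.79 m/s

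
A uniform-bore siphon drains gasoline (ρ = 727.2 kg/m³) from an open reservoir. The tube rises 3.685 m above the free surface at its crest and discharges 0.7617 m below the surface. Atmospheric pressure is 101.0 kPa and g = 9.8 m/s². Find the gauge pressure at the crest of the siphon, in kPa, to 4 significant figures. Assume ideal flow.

P_gauge = -31.69 kPa

Bernoulli surface→outlet gives ½v² = g·h_out, so v = √(2·9.8·0.7617) = 3.864 m/s.
The bore is uniform, so the speed at the crest is the same v. Bernoulli surface→crest: P_atm = P_top + ½ρv² + ρg·h_top.
P_top = 101000 − ½·727.2·3.864² − 727.2·9.8·3.685 = 69310 Pa. So P_gauge = P_top − P_atm = -31690 Pa.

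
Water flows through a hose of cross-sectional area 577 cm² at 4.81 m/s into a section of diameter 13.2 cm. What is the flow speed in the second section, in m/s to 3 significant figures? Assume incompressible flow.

20.3 m/s

By continuity, v₂ = v₁·A₁/A₂ = 4.81·(577/137) = 20.3 m/s.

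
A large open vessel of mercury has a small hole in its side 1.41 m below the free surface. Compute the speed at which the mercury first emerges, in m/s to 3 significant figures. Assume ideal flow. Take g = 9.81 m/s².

Torricelli's result v = √(2gh) gives v = √(2·9.81·1.41) = 5.26 m/s.

5.26 m/s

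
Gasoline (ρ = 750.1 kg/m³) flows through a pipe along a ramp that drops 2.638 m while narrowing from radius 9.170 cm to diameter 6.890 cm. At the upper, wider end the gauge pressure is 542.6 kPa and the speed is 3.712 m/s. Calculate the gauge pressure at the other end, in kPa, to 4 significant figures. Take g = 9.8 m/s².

P₂ ≈ 307.7 kPa

Mass conservation (A₁v₁ = A₂v₂) gives v₂ = 3.712 × 264.2/37.28 = 26.30 m/s.
Bernoulli: P₁ + ½ρv₁² + ρg h₁ = P₂ + ½ρv₂² + ρg h₂, so P₂ = P₁ + ½ρ(v₁² − v₂²) − ρg(h₂ − h₁).
P₂ = 542600 + ½·750.1·(3.712² − 26.30²) − 750.1·9.8·(−2.638) = 542600 + (-254300) − (-19390) = 307700 Pa.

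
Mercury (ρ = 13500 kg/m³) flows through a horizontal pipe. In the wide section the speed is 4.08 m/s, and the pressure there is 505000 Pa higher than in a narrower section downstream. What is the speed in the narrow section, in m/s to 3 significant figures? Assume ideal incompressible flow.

Horizontal Bernoulli: P₁ + ½ρv₁² = P₂ + ½ρv₂², so v₂² = v₁² + 2(P₁ − P₂)/ρ.
v₂ = √(4.08² + 2·505000/13500) = √(16.6 + 74.8) = 9.56 m/s.

v₂ ≈ 9.56 m/s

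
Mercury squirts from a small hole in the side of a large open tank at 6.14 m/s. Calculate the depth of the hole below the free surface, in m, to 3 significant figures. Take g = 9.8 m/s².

For a small hole in a large open tank, ½v² = gh, giving h = v²/(2g).
h = 6.14²/(2·9.8) = 37.7/19.60 = 1.92 m.

1.92 m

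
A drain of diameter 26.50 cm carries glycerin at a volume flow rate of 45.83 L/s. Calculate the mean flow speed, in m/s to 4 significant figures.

Q = 45.83 L/s = 0.04583 m³/s.
v = Q/A = 0.04583 / 0.05515 = 0.8309 m/s.

v = 0.8309 m/s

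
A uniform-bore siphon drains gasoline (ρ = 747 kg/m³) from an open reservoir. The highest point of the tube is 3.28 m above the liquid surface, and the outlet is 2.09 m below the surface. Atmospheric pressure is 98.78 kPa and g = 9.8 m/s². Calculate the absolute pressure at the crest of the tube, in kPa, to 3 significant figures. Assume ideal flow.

P_top = 59.5 kPa

Bernoulli surface→outlet gives ½v² = g·h_out, so v = √(2·9.8·2.09) = 6.40 m/s.
Continuity keeps v the same throughout the tube; from surface to crest, P_atm + 0 = P_top + ½ρv² + ρg·h_top.
P_top = 98780 − ½·747·6.40² − 747·9.8·3.28 = 59500 Pa.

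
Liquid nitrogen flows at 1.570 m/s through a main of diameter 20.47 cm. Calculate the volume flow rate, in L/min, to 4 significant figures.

Q ≈ 3100 L/min

Q = A·v = 0.03291 m² × 1.570 m/s = 0.05167 m³/s.
Converting: 0.05167 m³/s × 60000 = 3100 L/min.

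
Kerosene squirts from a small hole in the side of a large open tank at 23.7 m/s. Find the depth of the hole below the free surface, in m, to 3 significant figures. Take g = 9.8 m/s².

Inverting v = √(2gh) gives h = v² / 2g.
h = 23.7²/(2·9.8) = 562/19.60 = 28.7 m.

h ≈ 28.7 m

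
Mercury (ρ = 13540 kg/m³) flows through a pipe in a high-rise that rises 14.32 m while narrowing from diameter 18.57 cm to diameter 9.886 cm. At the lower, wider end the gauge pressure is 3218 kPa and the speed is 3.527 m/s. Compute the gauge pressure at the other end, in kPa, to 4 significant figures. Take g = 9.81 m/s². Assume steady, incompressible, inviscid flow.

Mass conservation (A₁v₁ = A₂v₂) gives v₂ = 3.527 × 270.8/76.76 = 12.44 m/s.
Applying Bernoulli between the two ends and solving for P₂: P₂ = P₁ + ½ρ(v₁² − v₂²) − ρgΔh.
P₂ = 3218000 + ½·13540·(3.527² − 12.44²) − 13540·9.81·(+14.32) = 3218000 + (-964300) − (1902000) = 351600 Pa.

P₂ ≈ 351.6 kPa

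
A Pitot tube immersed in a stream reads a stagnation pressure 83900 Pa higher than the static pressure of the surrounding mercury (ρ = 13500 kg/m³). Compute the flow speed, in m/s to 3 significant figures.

At the stagnation point the flow is brought to rest, so Bernoulli gives P_stag − P_static = ½ρv².
v = √(2ΔP/ρ) = √(2·83900/13500) = 3.53 m/s.

v = 3.53 m/s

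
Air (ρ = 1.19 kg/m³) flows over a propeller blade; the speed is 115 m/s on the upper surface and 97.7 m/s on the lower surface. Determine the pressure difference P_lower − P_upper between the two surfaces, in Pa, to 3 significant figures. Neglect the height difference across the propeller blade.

ΔP ≈ 2190 Pa

With negligible Δh, P + ½ρv² is constant, so P_low − P_up = ½ρ(v_up² − v_low²).
ΔP = ½·1.19·(115² − 97.7²) = 2190 Pa.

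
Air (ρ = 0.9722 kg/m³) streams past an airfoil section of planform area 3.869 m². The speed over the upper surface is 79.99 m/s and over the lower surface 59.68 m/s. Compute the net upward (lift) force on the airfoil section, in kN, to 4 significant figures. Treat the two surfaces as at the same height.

With equal heights on the two surfaces, Bernoulli gives P_lower − P_upper = ½ρ(v_upper² − v_lower²).
ΔP = ½·0.9722·(79.99² − 59.68²) = 1379 Pa.
Lift = ΔP · A = 1379 × 3.869 = 5335 N.

F ≈ 5.335 kN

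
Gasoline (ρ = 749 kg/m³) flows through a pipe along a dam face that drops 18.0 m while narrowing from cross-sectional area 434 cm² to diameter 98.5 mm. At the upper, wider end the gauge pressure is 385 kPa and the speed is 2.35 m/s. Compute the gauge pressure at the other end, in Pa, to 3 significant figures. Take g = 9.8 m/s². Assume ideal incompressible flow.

P₂ ≈ 452000 Pa

By continuity, v₂ = v₁·A₁/A₂ = 2.35·(434/76.2) = 13.4 m/s.
Bernoulli: P₁ + ½ρv₁² + ρg h₁ = P₂ + ½ρv₂² + ρg h₂, so P₂ = P₁ + ½ρ(v₁² − v₂²) − ρg(h₂ − h₁).
P₂ = 385000 + ½·749·(2.35² − 13.4²) − 749·9.8·(−18.0) = 385000 + (-65000) − (-132000) = 452000 Pa.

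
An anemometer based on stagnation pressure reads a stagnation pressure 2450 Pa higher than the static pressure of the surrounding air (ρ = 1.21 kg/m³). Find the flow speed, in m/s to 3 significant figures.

At the stagnation point the flow is brought to rest, so Bernoulli gives P_stag − P_static = ½ρv².
v = √(2ΔP/ρ) = √(2·2450/1.21) = 63.6 m/s.

v ≈ 63.6 m/s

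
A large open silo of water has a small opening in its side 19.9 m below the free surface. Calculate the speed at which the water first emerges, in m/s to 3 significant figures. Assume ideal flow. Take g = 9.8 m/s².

v ≈ 19.7 m/s

Torricelli's result v = √(2gh) gives v = √(2·9.8·19.9) = 19.7 m/s.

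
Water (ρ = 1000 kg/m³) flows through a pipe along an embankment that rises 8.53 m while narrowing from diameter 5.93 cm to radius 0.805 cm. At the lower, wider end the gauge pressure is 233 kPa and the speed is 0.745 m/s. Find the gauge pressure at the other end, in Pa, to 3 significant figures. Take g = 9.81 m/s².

Mass conservation (A₁v₁ = A₂v₂) gives v₂ = 0.745 × 27.6/2.04 = 10.1 m/s.
Applying Bernoulli between the two ends and solving for P₂: P₂ = P₁ + ½ρ(v₁² − v₂²) − ρgΔh.
P₂ = 233000 + ½·1000·(0.745² − 10.1²) − 1000·9.81·(+8.53) = 233000 + (-50800) − (83700) = 98500 Pa.

P₂ ≈ 98500 Pa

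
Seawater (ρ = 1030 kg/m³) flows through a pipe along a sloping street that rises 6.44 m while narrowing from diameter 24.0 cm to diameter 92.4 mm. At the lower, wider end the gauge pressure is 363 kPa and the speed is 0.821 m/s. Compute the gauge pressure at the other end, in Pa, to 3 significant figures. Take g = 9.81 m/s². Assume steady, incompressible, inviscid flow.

P₂ = 282000 Pa

Mass conservation (A₁v₁ = A₂v₂) gives v₂ = 0.821 × 452/67.1 = 5.54 m/s.
Bernoulli: P₁ + ½ρv₁² + ρg h₁ = P₂ + ½ρv₂² + ρg h₂, so P₂ = P₁ + ½ρ(v₁² − v₂²) − ρg(h₂ − h₁).
P₂ = 363000 + ½·1030·(0.821² − 5.54²) − 1030·9.81·(+6.44) = 363000 + (-15500) − (65100) = 282000 Pa.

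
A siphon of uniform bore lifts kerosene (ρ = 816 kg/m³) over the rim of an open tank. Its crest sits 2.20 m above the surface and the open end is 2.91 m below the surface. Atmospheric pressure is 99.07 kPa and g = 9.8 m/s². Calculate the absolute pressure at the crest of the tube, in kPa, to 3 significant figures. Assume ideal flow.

From the surface to the outlet (both open to atmosphere, surface at rest): v = √(2g·h_out) = √(2·9.8·2.91) = 7.55 m/s.
With constant cross-section the crest speed equals v; applying Bernoulli from the surface up to the crest, P_top = P_atm − ½ρv² − ρg·h_top.
P_top = 99070 − ½·816·7.55² − 816·9.8·2.20 = 58200 Pa.

58.2 kPa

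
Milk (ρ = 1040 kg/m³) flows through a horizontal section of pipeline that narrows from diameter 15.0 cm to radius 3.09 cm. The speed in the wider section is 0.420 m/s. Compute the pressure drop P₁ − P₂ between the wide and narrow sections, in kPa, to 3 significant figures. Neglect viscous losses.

Mass conservation (A₁v₁ = A₂v₂) gives v₂ = 0.420 × 177/30.0 = 2.47 m/s.
The pipe is horizontal, so Bernoulli reduces to P₁ + ½ρv₁² = P₂ + ½ρv₂².
P₁ − P₂ = ½·1040·(2.47² − 0.420²) = ½·1040·5.95 = 3090 Pa.

ΔP = 3.09 kPa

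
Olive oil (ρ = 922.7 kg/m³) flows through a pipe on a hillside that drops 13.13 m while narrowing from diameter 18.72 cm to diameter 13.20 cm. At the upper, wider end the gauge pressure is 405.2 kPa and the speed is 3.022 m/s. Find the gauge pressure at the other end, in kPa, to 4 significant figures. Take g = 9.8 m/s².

The volume flow rate is constant, so v₂ = (A₁/A₂)v₁ = (275.2/136.8)·3.022 = 6.078 m/s.
Bernoulli: P₁ + ½ρv₁² + ρg h₁ = P₂ + ½ρv₂² + ρg h₂, so P₂ = P₁ + ½ρ(v₁² − v₂²) − ρg(h₂ − h₁).
P₂ = 405200 + ½·922.7·(3.022² − 6.078²) − 922.7·9.8·(−13.13) = 405200 + (-12830) − (-118700) = 511100 Pa.

P₂ ≈ 511.1 kPa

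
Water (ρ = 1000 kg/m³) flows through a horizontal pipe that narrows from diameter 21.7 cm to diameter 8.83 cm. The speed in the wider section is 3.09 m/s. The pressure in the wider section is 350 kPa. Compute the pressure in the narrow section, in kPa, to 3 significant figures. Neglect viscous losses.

Mass conservation (A₁v₁ = A₂v₂) gives v₂ = 3.09 × 370/61.2 = 18.7 m/s.
With no height change, Bernoulli's equation is P₁ + ½ρv₁² = P₂ + ½ρv₂².
P₂ = P₁ − ½ρ(v₂² − v₁²) = 350000 − ½·1000·(18.7² − 3.09²) = 350000 − 169000 = 181000 Pa.

P₂ ≈ 181 kPa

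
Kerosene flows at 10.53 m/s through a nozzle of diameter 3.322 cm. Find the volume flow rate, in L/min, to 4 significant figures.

Q = A·v = 0.0008667 m² × 10.53 m/s = 0.009127 m³/s.
Converting: 0.009127 m³/s × 60000 = 547.6 L/min.

547.6 L/min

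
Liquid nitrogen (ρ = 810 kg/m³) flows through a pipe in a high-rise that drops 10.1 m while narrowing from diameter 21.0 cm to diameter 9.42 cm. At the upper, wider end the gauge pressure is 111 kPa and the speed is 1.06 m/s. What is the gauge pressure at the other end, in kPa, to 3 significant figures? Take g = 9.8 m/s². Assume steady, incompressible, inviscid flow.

The volume flow rate is constant, so v₂ = (A₁/A₂)v₁ = (346/69.7)·1.06 = 5.27 m/s.
Bernoulli: P₁ + ½ρv₁² + ρg h₁ = P₂ + ½ρv₂² + ρg h₂, so P₂ = P₁ + ½ρ(v₁² − v₂²) − ρg(h₂ − h₁).
P₂ = 111000 + ½·810·(1.06² − 5.27²) − 810·9.8·(−10.1) = 111000 + (-10800) − (-80200) = 180000 Pa.

180 kPa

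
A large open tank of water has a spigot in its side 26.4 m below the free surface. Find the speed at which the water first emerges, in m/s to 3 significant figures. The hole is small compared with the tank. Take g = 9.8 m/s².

Torricelli's result v = √(2gh) gives v = √(2·9.8·26.4) = 22.7 m/s.

v = 22.7 m/s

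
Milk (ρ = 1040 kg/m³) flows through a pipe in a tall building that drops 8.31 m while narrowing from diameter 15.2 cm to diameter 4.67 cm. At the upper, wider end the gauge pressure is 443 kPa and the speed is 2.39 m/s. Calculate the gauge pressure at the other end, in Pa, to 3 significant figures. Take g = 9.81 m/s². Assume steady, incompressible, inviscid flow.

P₂ ≈ 197000 Pa

By continuity, v₂ = v₁·A₁/A₂ = 2.39·(181/17.1) = 25.3 m/s.
Energy conservation along the streamline gives P₂ = P₁ − ½ρ(v₂² − v₁²) − ρg(h₂ − h₁).
P₂ = 443000 + ½·1040·(2.39² − 25.3²) − 1040·9.81·(−8.31) = 443000 + (-330000) − (-84800) = 197000 Pa.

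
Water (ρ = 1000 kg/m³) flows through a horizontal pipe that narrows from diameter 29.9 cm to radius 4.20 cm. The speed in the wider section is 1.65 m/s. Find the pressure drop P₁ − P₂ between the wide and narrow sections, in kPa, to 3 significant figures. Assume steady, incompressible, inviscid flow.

ΔP = 217 kPa

The volume flow rate is constant, so v₂ = (A₁/A₂)v₁ = (702/55.4)·1.65 = 20.9 m/s.
Along the horizontal streamline, P + ½ρv² is constant.
P₁ − P₂ = ½·1000·(20.9² − 1.65²) = ½·1000·434 = 217000 Pa.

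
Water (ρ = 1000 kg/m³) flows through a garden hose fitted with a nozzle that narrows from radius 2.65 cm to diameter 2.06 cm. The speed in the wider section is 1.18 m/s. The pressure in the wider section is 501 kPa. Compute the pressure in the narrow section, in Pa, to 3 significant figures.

P₂ ≈ 471000 Pa

Continuity gives A₁v₁ = A₂v₂, so v₂ = (22.1 cm²)/(3.33 cm²) × 1.18 m/s = 7.81 m/s.
With no height change, Bernoulli's equation is P₁ + ½ρv₁² = P₂ + ½ρv₂².
P₂ = P₁ − ½ρ(v₂² − v₁²) = 501000 − ½·1000·(7.81² − 1.18²) = 501000 − 29800 = 471000 Pa.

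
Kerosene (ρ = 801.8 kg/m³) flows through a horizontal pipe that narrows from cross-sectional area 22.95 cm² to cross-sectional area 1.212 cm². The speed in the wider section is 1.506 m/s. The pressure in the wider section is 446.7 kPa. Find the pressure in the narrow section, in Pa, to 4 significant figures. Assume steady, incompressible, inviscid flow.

By continuity, v₂ = v₁·A₁/A₂ = 1.506·(22.95/1.212) = 28.52 m/s.
Along the horizontal streamline, P + ½ρv² is constant.
P₂ = P₁ − ½ρ(v₂² − v₁²) = 446700 − ½·801.8·(28.52² − 1.506²) = 446700 − 325100 = 121600 Pa.

P₂ = 121600 Pa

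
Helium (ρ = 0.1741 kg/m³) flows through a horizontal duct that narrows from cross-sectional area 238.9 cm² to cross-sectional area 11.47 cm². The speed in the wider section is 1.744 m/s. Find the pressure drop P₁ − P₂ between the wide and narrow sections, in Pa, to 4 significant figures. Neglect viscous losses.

ΔP = 114.6 Pa

Continuity gives A₁v₁ = A₂v₂, so v₂ = (238.9 cm²)/(11.47 cm²) × 1.744 m/s = 36.32 m/s.
With no height change, Bernoulli's equation is P₁ + ½ρv₁² = P₂ + ½ρv₂².
P₁ − P₂ = ½·0.1741·(36.32² − 1.744²) = ½·0.1741·1316 = 114.6 Pa.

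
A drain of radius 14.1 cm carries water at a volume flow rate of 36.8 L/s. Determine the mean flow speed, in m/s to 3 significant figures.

Q = 36.8 L/s = 0.0368 m³/s.
v = Q/A = 0.0368 / 0.0625 = 0.589 m/s.

0.589 m/s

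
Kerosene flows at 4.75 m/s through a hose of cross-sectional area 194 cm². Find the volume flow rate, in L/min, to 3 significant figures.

Q = 5530 L/min

Q = A·v = 0.0194 m² × 4.75 m/s = 0.0922 m³/s.
Converting: 0.0922 m³/s × 60000 = 5530 L/min.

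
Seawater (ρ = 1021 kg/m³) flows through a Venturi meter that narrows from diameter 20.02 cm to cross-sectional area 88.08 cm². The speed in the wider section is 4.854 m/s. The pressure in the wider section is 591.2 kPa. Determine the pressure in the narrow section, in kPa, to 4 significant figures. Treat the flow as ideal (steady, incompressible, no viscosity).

P₂ ≈ 449.6 kPa

By continuity, v₂ = v₁·A₁/A₂ = 4.854·(314.8/88.08) = 17.35 m/s.
Along the horizontal streamline, P + ½ρv² is constant.
P₂ = P₁ − ½ρ(v₂² − v₁²) = 591200 − ½·1021·(17.35² − 4.854²) = 591200 − 141600 = 449600 Pa.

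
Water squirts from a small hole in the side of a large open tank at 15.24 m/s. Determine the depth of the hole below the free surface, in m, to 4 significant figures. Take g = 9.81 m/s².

11.84 m

Torricelli: v = √(2gh), so h = v²/(2g).
h = 15.24²/(2·9.81) = 232.3/19.62 = 11.84 m.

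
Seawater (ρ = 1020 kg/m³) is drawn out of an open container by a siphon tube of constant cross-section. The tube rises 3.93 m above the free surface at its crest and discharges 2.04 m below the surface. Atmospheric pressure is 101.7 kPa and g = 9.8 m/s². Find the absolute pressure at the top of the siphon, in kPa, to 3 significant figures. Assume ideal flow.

P_top = 42.0 kPa

From the surface to the outlet (both open to atmosphere, surface at rest): v = √(2g·h_out) = √(2·9.8·2.04) = 6.32 m/s.
Continuity keeps v the same throughout the tube; from surface to crest, P_atm + 0 = P_top + ½ρv² + ρg·h_top.
P_top = 101700 − ½·1020·6.32² − 1020·9.8·3.93 = 42000 Pa.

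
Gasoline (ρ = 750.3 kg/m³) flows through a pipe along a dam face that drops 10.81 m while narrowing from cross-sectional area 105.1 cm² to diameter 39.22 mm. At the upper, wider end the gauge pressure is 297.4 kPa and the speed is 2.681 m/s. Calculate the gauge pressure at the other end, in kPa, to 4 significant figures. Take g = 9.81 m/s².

Continuity gives A₁v₁ = A₂v₂, so v₂ = (105.1 cm²)/(12.08 cm²) × 2.681 m/s = 23.32 m/s.
Bernoulli: P₁ + ½ρv₁² + ρg h₁ = P₂ + ½ρv₂² + ρg h₂, so P₂ = P₁ + ½ρ(v₁² − v₂²) − ρg(h₂ − h₁).
P₂ = 297400 + ½·750.3·(2.681² − 23.32²) − 750.3·9.81·(−10.81) = 297400 + (-201400) − (-79570) = 175600 Pa.

P₂ = 175.6 kPa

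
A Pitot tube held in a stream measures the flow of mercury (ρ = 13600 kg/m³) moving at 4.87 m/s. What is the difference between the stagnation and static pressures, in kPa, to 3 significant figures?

The dynamic pressure equals the rise in static pressure at the stagnation point: ΔP = ½ρv².
ΔP = ½·13600·4.87² = 161000 Pa.

ΔP ≈ 161 kPa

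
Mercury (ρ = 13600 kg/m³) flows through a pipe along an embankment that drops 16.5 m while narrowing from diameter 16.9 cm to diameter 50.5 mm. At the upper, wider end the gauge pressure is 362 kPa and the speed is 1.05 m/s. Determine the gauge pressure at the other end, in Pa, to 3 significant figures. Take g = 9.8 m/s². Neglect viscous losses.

The volume flow rate is constant, so v₂ = (A₁/A₂)v₁ = (224/20.0)·1.05 = 11.8 m/s.
Energy conservation along the streamline gives P₂ = P₁ − ½ρ(v₂² − v₁²) − ρg(h₂ − h₁).
P₂ = 362000 + ½·13600·(1.05² − 11.8²) − 13600·9.8·(−16.5) = 362000 + (-933000) − (-2200000) = 1630000 Pa.

P₂ = 1630000 Pa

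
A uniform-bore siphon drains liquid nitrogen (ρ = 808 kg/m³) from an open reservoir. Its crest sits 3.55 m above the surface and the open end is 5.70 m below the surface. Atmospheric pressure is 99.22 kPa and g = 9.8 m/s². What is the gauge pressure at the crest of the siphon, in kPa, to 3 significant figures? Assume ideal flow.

Bernoulli surface→outlet gives ½v² = g·h_out, so v = √(2·9.8·5.70) = 10.6 m/s.
Continuity keeps v the same throughout the tube; from surface to crest, P_atm + 0 = P_top + ½ρv² + ρg·h_top.
P_top = 99220 − ½·808·10.6² − 808·9.8·3.55 = 26000 Pa. So P_gauge = P_top − P_atm = -73200 Pa.

P_gauge ≈ -73.2 kPa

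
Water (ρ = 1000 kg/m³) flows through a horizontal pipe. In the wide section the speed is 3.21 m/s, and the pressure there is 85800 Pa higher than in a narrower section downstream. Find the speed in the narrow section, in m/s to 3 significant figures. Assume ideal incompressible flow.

v₂ ≈ 13.5 m/s

With h₁ = h₂, rearranging Bernoulli gives v₂ = √(v₁² + 2ΔP/ρ).
v₂ = √(3.21² + 2·85800/1000) = √(10.3 + 172) = 13.5 m/s.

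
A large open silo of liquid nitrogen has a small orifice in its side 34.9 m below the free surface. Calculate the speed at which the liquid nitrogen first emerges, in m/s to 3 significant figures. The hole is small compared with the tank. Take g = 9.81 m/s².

Torricelli's result v = √(2gh) gives v = √(2·9.81·34.9) = 26.2 m/s.

v ≈ 26.2 m/s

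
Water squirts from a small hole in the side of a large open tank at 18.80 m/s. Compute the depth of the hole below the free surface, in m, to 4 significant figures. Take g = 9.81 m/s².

For a small hole in a large open tank, ½v² = gh, giving h = v²/(2g).
h = 18.80²/(2·9.81) = 353.4/19.62 = 18.01 m.

h ≈ 18.01 m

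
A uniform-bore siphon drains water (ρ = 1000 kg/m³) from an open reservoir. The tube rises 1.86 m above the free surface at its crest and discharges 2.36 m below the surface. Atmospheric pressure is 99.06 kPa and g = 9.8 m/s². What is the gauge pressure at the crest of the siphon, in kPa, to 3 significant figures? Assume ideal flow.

P_gauge = -41.4 kPa

The outlet speed comes from Torricelli: v = √(2g·2.36) = 6.80 m/s.
With constant cross-section the crest speed equals v; applying Bernoulli from the surface up to the crest, P_top = P_atm − ½ρv² − ρg·h_top.
P_top = 99060 − ½·1000·6.80² − 1000·9.8·1.86 = 57700 Pa. So P_gauge = P_top − P_atm = -41400 Pa.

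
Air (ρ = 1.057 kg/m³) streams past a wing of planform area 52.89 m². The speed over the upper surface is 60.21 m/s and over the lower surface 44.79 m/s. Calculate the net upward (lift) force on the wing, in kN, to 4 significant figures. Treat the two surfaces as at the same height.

From P + ½ρv² = const at equal height, P_low − P_up = ½ρ(v_up² − v_low²).
ΔP = ½·1.057·(60.21² − 44.79²) = 855.7 Pa.
Lift = ΔP · A = 855.7 × 52.89 = 45260 N.

45.26 kN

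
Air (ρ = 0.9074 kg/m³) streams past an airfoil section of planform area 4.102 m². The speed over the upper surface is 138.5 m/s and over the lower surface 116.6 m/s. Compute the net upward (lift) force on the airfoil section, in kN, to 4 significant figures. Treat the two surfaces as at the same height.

The faster flow above has the lower pressure; Bernoulli (same height) gives ΔP = ½ρ(v_up² − v_low²).
ΔP = ½·0.9074·(138.5² − 116.6²) = 2535 Pa.
Lift = ΔP · A = 2535 × 4.102 = 10400 N.

F = 10.40 kN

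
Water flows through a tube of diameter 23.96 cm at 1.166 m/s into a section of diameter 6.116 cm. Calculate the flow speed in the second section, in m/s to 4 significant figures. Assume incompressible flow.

v₂ = 17.90 m/s

Continuity gives A₁v₁ = A₂v₂, so v₂ = (450.9 cm²)/(29.38 cm²) × 1.166 m/s = 17.90 m/s.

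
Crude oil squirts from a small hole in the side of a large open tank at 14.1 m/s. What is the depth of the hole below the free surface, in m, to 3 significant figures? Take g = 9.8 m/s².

For a small hole in a large open tank, ½v² = gh, giving h = v²/(2g).
h = 14.1²/(2·9.8) = 199/19.60 = 10.1 m.

10.1 m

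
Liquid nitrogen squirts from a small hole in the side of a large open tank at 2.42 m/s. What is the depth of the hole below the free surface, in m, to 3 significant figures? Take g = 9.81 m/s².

h ≈ 0.298 m

Inverting v = √(2gh) gives h = v² / 2g.
h = 2.42²/(2·9.81) = 5.86/19.62 = 0.298 m.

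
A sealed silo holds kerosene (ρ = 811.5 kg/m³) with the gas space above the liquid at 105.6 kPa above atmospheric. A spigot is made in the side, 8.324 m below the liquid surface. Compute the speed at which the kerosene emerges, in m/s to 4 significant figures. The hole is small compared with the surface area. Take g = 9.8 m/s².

v = 20.58 m/s

Take point 1 at the surface (v₁ ≈ 0) and point 2 at the hole (at atmospheric pressure). Bernoulli: P₁ + ρg h = P_atm + ½ρv₂².
With P₁ − P_atm = 105600 Pa, v₂ = √(2gh + 2ΔP/ρ) = √(2·9.8·8.324 + 2·105600/811.5) = 20.58 m/s.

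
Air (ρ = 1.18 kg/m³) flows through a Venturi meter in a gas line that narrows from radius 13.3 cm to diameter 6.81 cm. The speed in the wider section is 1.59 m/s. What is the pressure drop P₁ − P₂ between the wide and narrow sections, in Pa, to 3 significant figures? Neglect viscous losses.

ΔP ≈ 346 Pa

Mass conservation (A₁v₁ = A₂v₂) gives v₂ = 1.59 × 556/36.4 = 24.3 m/s.
Along the horizontal streamline, P + ½ρv² is constant.
P₁ − P₂ = ½·1.18·(24.3² − 1.59²) = ½·1.18·586 = 346 Pa.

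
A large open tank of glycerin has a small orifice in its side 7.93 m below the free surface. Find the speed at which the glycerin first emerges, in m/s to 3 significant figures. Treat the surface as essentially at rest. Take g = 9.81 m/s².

The surface is effectively still and both ends are open, so ½v² = gh and v = √(2·9.81·7.93) = 12.5 m/s.

v ≈ 12.5 m/s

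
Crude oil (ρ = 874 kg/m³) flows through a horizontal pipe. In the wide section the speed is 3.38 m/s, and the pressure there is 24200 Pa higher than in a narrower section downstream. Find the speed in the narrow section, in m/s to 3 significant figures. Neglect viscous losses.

Along the level pipe P + ½ρv² is conserved, hence v₂² = v₁² + 2(P₁ − P₂)/ρ.
v₂ = √(3.38² + 2·24200/874) = √(11.4 + 55.4) = 8.17 m/s.

v₂ = 8.17 m/s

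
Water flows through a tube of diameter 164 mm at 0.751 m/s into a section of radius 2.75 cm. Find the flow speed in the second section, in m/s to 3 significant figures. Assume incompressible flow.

The volume flow rate is constant, so v₂ = (A₁/A₂)v₁ = (211/23.8)·0.751 = 6.68 m/s.

v₂ ≈ 6.68 m/s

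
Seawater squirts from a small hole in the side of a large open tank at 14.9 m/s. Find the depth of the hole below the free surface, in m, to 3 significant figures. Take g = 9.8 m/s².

h ≈ 11.3 m

For a small hole in a large open tank, ½v² = gh, giving h = v²/(2g).
h = 14.9²/(2·9.8) = 222/19.60 = 11.3 m.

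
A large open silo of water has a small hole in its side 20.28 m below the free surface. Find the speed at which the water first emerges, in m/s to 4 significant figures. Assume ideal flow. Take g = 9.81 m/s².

With the surface at rest and both surface and jet at atmospheric pressure, Bernoulli gives ρg h = ½ρv², so v = √(2gh) = √(2·9.81·20.28) = 19.95 m/s.

19.95 m/s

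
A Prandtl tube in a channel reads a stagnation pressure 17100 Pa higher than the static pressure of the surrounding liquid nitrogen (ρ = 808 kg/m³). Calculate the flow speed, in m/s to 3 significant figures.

v ≈ 6.51 m/s

At the stagnation point the flow is brought to rest, so Bernoulli gives P_stag − P_static = ½ρv².
v = √(2ΔP/ρ) = √(2·17100/808) = 6.51 m/s.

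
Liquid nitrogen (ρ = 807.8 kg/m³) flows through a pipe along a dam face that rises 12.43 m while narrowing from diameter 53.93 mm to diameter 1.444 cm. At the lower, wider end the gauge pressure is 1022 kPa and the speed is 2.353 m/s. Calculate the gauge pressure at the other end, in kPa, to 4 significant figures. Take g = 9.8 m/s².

P₂ ≈ 490.8 kPa

Mass conservation (A₁v₁ = A₂v₂) gives v₂ = 2.353 × 22.84/1.638 = 32.82 m/s.
Energy conservation along the streamline gives P₂ = P₁ − ½ρ(v₂² − v₁²) − ρg(h₂ − h₁).
P₂ = 1022000 + ½·807.8·(2.353² − 32.82²) − 807.8·9.8·(+12.43) = 1022000 + (-432800) − (98400) = 490800 Pa.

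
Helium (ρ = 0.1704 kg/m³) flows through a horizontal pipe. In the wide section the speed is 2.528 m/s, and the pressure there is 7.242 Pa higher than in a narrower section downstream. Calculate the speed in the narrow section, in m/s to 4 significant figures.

Horizontal Bernoulli: P₁ + ½ρv₁² = P₂ + ½ρv₂², so v₂² = v₁² + 2(P₁ − P₂)/ρ.
v₂ = √(2.528² + 2·7.242/0.1704) = √(6.391 + 85.00) = 9.560 m/s.

v₂ ≈ 9.560 m/s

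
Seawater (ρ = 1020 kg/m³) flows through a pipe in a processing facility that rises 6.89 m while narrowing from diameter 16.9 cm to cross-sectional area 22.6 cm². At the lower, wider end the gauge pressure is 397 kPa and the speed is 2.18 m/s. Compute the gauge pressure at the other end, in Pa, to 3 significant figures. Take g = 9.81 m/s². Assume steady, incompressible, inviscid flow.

P₂ ≈ 91700 Pa

Mass conservation (A₁v₁ = A₂v₂) gives v₂ = 2.18 × 224/22.6 = 21.6 m/s.
Applying Bernoulli between the two ends and solving for P₂: P₂ = P₁ + ½ρ(v₁² − v₂²) − ρgΔh.
P₂ = 397000 + ½·1020·(2.18² − 21.6²) − 1020·9.81·(+6.89) = 397000 + (-236000) − (68900) = 91700 Pa.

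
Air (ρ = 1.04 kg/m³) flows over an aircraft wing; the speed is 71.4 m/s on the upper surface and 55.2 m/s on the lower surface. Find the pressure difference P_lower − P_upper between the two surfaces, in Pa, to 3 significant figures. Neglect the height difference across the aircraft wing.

ΔP = 1070 Pa

The pressure is lower where the speed is higher: ΔP = ½ρ(v_up² − v_low²).
ΔP = ½·1.04·(71.4² − 55.2²) = 1070 Pa.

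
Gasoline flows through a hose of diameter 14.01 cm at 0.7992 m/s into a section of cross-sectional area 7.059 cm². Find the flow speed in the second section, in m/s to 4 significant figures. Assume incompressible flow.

v₂ = 17.45 m/s

Mass conservation (A₁v₁ = A₂v₂) gives v₂ = 0.7992 × 154.2/7.059 = 17.45 m/s.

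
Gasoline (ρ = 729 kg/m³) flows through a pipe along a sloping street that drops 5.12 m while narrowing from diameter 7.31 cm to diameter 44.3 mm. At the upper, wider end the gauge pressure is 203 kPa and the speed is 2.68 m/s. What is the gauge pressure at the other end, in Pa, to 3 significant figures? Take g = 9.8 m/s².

Mass conservation (A₁v₁ = A₂v₂) gives v₂ = 2.68 × 42.0/15.4 = 7.30 m/s.
Applying Bernoulli between the two ends and solving for P₂: P₂ = P₁ + ½ρ(v₁² − v₂²) − ρgΔh.
P₂ = 203000 + ½·729·(2.68² − 7.30²) − 729·9.8·(−5.12) = 203000 + (-16800) − (-36600) = 223000 Pa.

P₂ ≈ 223000 Pa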